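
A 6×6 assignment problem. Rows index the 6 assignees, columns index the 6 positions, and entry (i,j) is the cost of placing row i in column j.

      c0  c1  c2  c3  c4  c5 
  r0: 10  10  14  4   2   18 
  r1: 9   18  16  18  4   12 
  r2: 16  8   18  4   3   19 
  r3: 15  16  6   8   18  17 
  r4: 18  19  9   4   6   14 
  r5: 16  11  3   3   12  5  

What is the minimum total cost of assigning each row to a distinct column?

optimal assignment: row0→col4 (cost 2), row1→col0 (cost 9), row2→col1 (cost 8), row3→col2 (cost 6), row4→col3 (cost 4), row5→col5 (cost 5)
total = 2 + 9 + 8 + 6 + 4 + 5 = 34

Minimum assignment cost: 34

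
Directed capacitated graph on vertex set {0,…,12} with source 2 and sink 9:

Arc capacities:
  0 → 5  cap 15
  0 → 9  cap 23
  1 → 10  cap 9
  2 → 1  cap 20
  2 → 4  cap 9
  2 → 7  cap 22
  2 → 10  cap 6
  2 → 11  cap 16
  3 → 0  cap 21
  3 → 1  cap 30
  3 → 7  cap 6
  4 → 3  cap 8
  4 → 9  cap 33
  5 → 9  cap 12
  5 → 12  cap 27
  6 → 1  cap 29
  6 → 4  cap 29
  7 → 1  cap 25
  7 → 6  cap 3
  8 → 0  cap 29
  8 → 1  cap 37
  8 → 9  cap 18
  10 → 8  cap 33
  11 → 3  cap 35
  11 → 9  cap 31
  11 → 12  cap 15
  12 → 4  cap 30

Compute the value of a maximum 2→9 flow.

augment #1: 2→4→9 bottleneck 9, total now 9
augment #2: 2→11→9 bottleneck 16, total now 25
augment #3: 2→10→8→9 bottleneck 6, total now 31
augment #4: 2→1→10→8→9 bottleneck 9, total now 40
augment #5: 2→7→6→4→9 bottleneck 3, total now 43

Maximum flow value: 43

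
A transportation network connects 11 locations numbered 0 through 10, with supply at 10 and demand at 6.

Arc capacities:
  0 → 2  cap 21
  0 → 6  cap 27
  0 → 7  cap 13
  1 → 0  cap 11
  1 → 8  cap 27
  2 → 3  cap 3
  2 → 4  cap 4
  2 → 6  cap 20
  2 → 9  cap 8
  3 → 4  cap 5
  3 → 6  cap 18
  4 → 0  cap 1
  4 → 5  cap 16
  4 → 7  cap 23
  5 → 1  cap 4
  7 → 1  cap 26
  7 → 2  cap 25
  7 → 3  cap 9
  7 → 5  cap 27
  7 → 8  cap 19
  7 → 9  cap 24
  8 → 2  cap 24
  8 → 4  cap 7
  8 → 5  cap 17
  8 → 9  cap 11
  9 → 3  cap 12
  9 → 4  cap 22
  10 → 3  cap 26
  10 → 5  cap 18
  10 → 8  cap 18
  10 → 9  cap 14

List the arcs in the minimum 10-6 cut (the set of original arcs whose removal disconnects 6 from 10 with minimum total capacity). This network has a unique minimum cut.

Min-cut arcs: {(1,0), (2,6), (3,6), (4,0)} (total capacity 50)

augment #1: 10→3→6 push 18
augment #2: 10→8→2→6 push 18
augment #3: 10→3→4→0→6 push 1
augment #4: 10→5→1→0→6 push 4
augment #5: 10→3→4→7→2→6 push 2
augment #6: 10→3→4→7→1→0→6 push 2
augment #7: 10→9→4→7→1→0→6 push 5
max flow = 50; residual-reachable set from 10 gives S-side
cut edges (S→T): {(1,0), (2,6), (3,6), (4,0)} total cap 50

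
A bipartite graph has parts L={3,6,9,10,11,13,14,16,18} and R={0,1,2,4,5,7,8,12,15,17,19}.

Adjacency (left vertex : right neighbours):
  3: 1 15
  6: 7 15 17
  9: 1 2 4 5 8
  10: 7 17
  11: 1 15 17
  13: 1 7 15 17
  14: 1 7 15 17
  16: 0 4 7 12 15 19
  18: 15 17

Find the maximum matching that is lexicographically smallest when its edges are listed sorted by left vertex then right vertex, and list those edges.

|M| = 6 (so the lex-smallest maximum matching has 6 edges)
process left vertices in ascending order; for each, take the smallest-labelled available neighbour that still permits 6 edges overall, or leave it unmatched if none does
lex-smallest matching: {3-1, 6-7, 9-2, 10-17, 11-15, 16-0}

Lex-smallest maximum matching: {(3,1), (6,7), (9,2), (10,17), (11,15), (16,0)}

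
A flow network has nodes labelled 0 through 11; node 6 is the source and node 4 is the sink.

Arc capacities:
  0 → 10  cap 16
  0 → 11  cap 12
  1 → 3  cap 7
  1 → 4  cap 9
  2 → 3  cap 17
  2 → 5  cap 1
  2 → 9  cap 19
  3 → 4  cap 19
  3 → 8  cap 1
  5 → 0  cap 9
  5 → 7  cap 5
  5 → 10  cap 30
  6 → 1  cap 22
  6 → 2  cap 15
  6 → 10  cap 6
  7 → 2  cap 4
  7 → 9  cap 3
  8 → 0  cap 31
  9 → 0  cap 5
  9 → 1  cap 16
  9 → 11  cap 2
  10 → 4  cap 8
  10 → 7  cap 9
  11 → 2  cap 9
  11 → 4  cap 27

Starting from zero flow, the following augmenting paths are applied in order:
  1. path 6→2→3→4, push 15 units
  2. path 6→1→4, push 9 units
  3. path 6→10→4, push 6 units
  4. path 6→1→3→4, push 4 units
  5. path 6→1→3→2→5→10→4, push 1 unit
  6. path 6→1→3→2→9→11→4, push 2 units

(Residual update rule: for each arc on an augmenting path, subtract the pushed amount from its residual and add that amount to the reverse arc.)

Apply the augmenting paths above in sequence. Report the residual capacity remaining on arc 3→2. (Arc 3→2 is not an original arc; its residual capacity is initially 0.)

Residual capacity of (3,2): 12

after path 1 (6→2→3→4, push 15): res(3,2)=15
after path 2 (6→1→4, push 9): res(3,2)=15
after path 3 (6→10→4, push 6): res(3,2)=15
after path 4 (6→1→3→4, push 4): res(3,2)=15
after path 5 (6→1→3→2→5→10→4, push 1): res(3,2)=14
after path 6 (6→1→3→2→9→11→4, push 2): res(3,2)=12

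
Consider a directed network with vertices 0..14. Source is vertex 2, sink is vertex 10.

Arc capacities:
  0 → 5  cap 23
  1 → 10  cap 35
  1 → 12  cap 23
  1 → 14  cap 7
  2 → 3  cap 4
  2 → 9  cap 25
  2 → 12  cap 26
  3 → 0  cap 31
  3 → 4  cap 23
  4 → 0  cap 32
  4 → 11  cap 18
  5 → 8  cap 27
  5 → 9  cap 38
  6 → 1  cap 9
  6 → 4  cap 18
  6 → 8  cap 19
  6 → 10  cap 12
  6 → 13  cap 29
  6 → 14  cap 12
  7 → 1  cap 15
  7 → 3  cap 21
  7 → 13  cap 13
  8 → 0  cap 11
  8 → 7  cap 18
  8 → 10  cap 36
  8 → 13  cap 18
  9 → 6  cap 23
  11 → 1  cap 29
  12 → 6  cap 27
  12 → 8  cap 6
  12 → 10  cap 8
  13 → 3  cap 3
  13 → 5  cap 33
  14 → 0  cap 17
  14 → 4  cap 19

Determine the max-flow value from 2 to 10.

augment #1: 2→12→10 bottleneck 8, total now 8
augment #2: 2→9→6→10 bottleneck 12, total now 20
augment #3: 2→12→8→10 bottleneck 6, total now 26
augment #4: 2→9→6→1→10 bottleneck 9, total now 35
augment #5: 2→9→6→8→10 bottleneck 2, total now 37
augment #6: 2→12→6→8→10 bottleneck 12, total now 49
augment #7: 2→3→0→5→8→10 bottleneck 4, total now 53

Maximum flow value: 53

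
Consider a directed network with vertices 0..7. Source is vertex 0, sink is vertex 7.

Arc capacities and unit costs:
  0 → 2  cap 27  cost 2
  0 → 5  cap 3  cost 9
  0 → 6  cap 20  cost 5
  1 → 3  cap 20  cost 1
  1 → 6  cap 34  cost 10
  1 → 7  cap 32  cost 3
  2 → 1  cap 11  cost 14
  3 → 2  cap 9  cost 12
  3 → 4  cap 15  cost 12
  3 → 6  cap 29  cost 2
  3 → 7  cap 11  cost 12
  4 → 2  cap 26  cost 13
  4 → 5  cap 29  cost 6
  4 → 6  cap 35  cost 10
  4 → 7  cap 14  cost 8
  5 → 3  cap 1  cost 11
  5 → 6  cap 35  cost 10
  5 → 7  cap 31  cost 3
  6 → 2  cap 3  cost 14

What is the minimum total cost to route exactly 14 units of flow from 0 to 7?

Minimum cost for 14 units: 245

shortest-cost path #1: 0→5→7 push 3 @ unit cost 12 (adds 36)
shortest-cost path #2: 0→2→1→7 push 11 @ unit cost 19 (adds 209)
total cost = 245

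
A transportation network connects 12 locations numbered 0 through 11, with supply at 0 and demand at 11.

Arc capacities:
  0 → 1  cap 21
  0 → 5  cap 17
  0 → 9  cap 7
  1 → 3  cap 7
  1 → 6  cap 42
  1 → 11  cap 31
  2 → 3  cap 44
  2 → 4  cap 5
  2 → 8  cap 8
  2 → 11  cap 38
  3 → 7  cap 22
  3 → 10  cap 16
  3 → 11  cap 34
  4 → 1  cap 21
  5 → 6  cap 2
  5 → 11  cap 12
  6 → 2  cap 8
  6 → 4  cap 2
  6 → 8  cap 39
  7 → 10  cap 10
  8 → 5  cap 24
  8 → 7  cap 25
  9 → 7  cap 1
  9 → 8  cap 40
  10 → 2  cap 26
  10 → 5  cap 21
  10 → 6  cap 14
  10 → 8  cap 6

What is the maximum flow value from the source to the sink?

augment #1: 0→1→11 bottleneck 21, total now 21
augment #2: 0→5→11 bottleneck 12, total now 33
augment #3: 0→5→6→2→11 bottleneck 2, total now 35
augment #4: 0→9→7→10→2→11 bottleneck 1, total now 36
augment #5: 0→9→8→7→10→2→11 bottleneck 6, total now 42

Maximum flow value: 42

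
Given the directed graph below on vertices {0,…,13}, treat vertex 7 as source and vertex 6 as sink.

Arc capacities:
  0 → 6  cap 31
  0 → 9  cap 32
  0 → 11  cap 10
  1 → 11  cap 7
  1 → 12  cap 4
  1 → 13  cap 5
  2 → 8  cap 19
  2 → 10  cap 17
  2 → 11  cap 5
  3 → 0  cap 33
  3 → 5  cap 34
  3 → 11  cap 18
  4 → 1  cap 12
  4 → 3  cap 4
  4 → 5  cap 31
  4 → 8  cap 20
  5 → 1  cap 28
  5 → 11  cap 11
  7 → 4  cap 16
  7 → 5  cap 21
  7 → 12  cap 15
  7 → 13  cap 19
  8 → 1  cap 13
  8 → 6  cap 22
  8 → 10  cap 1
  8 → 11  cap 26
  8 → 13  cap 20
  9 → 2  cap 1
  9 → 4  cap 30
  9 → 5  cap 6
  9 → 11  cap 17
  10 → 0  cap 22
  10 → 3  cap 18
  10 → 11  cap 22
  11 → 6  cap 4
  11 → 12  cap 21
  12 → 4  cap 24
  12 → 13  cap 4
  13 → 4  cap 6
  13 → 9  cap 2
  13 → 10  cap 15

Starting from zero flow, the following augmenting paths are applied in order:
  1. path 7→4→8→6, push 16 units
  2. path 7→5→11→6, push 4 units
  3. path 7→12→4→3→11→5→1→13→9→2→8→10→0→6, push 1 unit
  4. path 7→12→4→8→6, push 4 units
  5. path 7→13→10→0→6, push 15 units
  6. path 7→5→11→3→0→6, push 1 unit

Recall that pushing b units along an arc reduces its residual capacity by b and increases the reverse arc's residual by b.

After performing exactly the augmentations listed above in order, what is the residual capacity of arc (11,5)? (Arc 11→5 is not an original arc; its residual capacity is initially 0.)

Residual capacity of (11,5): 4

after path 1 (7→4→8→6, push 16): res(11,5)=0
after path 2 (7→5→11→6, push 4): res(11,5)=4
after path 3 (7→12→4→3→11→5→1→13→9→2→8→10→0→6, push 1): res(11,5)=3
after path 4 (7→12→4→8→6, push 4): res(11,5)=3
after path 5 (7→13→10→0→6, push 15): res(11,5)=3
after path 6 (7→5→11→3→0→6, push 1): res(11,5)=4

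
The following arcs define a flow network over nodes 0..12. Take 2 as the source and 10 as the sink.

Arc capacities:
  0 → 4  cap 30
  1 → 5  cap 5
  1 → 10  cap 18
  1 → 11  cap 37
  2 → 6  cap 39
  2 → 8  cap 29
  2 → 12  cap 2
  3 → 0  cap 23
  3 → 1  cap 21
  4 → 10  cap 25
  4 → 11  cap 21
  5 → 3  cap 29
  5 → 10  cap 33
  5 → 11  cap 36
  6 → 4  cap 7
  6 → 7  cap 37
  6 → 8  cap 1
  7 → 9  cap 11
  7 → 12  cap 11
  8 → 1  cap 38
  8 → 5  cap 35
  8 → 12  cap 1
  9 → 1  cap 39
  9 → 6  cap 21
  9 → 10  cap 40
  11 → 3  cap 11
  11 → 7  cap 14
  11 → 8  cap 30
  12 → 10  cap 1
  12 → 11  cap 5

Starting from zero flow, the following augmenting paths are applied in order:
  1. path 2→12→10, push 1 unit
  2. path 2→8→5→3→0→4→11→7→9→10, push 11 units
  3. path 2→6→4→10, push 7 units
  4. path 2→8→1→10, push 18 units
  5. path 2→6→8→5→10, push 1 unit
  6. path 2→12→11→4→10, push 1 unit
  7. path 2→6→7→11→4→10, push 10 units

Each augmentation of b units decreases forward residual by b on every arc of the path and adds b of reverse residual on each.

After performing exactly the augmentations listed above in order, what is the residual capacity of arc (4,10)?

Residual capacity of (4,10): 7

after path 1 (2→12→10, push 1): res(4,10)=25
after path 2 (2→8→5→3→0→4→11→7→9→10, push 11): res(4,10)=25
after path 3 (2→6→4→10, push 7): res(4,10)=18
after path 4 (2→8→1→10, push 18): res(4,10)=18
after path 5 (2→6→8→5→10, push 1): res(4,10)=18
after path 6 (2→12→11→4→10, push 1): res(4,10)=17
after path 7 (2→6→7→11→4→10, push 10): res(4,10)=7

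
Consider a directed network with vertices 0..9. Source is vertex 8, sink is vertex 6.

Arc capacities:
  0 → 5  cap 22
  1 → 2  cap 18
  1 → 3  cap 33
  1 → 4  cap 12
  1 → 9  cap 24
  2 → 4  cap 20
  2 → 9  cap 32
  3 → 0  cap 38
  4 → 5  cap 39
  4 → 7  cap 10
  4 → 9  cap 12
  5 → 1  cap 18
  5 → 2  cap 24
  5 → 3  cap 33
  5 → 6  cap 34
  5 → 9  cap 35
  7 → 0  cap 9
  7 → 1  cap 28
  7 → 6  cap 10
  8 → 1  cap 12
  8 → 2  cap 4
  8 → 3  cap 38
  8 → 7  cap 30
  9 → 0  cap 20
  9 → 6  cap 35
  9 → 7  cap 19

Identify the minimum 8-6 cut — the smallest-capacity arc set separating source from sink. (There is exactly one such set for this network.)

Min-cut arcs: {(0,5), (8,1), (8,2), (8,7)} (total capacity 68)

augment #1: 8→7→6 push 10
augment #2: 8→1→9→6 push 12
augment #3: 8→2→9→6 push 4
augment #4: 8→3→0→5→6 push 22
augment #5: 8→7→1→9→6 push 12
augment #6: 8→7→1→2→9→6 push 7
augment #7: 8→7→1→4→5→6 push 1
max flow = 68; residual-reachable set from 8 gives S-side
cut edges (S→T): {(0,5), (8,1), (8,2), (8,7)} total cap 68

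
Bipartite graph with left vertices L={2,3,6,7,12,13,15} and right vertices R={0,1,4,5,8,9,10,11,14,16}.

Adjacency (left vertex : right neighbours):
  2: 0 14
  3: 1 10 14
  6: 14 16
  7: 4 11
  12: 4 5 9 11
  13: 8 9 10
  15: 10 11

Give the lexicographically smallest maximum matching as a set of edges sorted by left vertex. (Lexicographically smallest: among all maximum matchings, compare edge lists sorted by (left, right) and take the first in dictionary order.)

Lex-smallest maximum matching: {(2,0), (3,1), (6,14), (7,4), (12,5), (13,8), (15,10)}

|M| = 7 (so the lex-smallest maximum matching has 7 edges)
process left vertices in ascending order; for each, take the smallest-labelled available neighbour that still permits 7 edges overall, or leave it unmatched if none does
lex-smallest matching: {2-0, 3-1, 6-14, 7-4, 12-5, 13-8, 15-10}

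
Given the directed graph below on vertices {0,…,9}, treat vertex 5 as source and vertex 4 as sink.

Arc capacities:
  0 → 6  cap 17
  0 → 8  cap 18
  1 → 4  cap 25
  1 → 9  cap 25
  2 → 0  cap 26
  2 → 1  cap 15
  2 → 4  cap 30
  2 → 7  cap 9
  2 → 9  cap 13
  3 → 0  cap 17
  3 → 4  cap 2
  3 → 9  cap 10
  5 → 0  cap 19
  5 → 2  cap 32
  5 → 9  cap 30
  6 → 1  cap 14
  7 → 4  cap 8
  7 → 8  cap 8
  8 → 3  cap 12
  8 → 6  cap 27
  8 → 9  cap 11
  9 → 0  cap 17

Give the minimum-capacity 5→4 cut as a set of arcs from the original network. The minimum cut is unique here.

Min-cut arcs: {(3,4), (5,2), (6,1)} (total capacity 48)

augment #1: 5→2→4 push 30
augment #2: 5→2→1→4 push 2
augment #3: 5→0→6→1→4 push 14
augment #4: 5→0→8→3→4 push 2
max flow = 48; residual-reachable set from 5 gives S-side
cut edges (S→T): {(3,4), (5,2), (6,1)} total cap 48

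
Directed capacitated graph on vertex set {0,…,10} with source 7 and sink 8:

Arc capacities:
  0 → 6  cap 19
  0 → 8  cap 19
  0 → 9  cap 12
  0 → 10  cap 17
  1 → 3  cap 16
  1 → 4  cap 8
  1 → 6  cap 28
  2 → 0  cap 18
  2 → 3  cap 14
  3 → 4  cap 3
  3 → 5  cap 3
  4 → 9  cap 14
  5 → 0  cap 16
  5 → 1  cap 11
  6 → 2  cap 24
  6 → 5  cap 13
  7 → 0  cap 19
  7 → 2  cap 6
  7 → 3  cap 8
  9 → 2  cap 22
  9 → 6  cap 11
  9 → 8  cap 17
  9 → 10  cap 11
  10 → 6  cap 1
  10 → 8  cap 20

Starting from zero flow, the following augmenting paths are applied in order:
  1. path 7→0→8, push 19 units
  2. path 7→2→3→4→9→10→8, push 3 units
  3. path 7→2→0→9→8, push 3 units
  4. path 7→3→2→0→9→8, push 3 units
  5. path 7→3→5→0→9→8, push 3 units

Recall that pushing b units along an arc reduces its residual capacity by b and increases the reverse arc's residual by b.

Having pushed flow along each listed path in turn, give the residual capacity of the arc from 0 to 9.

Residual capacity of (0,9): 3

after path 1 (7→0→8, push 19): res(0,9)=12
after path 2 (7→2→3→4→9→10→8, push 3): res(0,9)=12
after path 3 (7→2→0→9→8, push 3): res(0,9)=9
after path 4 (7→3→2→0→9→8, push 3): res(0,9)=6
after path 5 (7→3→5→0→9→8, push 3): res(0,9)=3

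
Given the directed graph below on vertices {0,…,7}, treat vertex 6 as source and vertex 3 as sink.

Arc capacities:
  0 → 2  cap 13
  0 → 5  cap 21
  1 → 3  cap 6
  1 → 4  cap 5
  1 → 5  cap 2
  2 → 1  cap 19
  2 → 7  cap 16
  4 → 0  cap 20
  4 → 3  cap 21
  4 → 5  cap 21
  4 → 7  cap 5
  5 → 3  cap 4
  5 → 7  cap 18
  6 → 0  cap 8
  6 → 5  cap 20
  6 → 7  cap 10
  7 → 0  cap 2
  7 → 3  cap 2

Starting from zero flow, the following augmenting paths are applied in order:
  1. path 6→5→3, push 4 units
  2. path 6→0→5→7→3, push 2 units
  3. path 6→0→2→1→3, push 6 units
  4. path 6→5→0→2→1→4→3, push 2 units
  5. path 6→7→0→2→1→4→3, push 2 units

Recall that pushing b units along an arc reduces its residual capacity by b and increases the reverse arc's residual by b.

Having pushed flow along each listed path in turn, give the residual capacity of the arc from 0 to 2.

after path 1 (6→5→3, push 4): res(0,2)=13
after path 2 (6→0→5→7→3, push 2): res(0,2)=13
after path 3 (6→0→2→1→3, push 6): res(0,2)=7
after path 4 (6→5→0→2→1→4→3, push 2): res(0,2)=5
after path 5 (6→7→0→2→1→4→3, push 2): res(0,2)=3

Residual capacity of (0,2): 3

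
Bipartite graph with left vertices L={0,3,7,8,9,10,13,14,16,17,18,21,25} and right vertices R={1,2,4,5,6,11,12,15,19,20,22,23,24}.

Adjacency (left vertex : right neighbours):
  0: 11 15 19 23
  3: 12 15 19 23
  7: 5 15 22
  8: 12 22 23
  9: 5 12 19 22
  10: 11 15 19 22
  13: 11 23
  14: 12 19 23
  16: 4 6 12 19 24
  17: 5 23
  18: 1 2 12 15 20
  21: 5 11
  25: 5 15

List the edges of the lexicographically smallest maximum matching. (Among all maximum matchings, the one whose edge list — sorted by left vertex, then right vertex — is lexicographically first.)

Lex-smallest maximum matching: {(0,11), (3,12), (7,5), (8,22), (9,19), (10,15), (13,23), (16,4), (18,1)}

|M| = 9 (so the lex-smallest maximum matching has 9 edges)
process left vertices in ascending order; for each, take the smallest-labelled available neighbour that still permits 9 edges overall, or leave it unmatched if none does
lex-smallest matching: {0-11, 3-12, 7-5, 8-22, 9-19, 10-15, 13-23, 16-4, 18-1}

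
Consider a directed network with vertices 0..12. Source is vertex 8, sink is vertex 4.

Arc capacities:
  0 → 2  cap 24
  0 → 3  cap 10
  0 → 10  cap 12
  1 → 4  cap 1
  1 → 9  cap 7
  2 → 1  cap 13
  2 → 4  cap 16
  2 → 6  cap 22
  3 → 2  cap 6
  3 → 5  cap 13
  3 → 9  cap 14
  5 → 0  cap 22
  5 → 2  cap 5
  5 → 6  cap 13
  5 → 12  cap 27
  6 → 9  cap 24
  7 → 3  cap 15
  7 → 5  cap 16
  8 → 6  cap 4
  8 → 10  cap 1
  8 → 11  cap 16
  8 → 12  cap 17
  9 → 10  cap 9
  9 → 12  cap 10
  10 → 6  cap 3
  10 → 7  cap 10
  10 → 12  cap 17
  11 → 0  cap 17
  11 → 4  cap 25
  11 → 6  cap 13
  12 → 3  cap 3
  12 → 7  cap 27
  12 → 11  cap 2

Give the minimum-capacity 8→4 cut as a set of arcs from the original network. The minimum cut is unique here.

Min-cut arcs: {(1,4), (2,4), (8,11), (12,11)} (total capacity 35)

augment #1: 8→11→4 push 16
augment #2: 8→12→11→4 push 2
augment #3: 8→12→3→2→4 push 3
augment #4: 8→10→7→3→2→4 push 1
augment #5: 8→12→7→3→2→4 push 2
augment #6: 8→12→7→5→2→4 push 5
augment #7: 8→12→7→5→0→2→4 push 5
augment #8: 8→6→9→10→7→5→0→2→1→4 push 1
max flow = 35; residual-reachable set from 8 gives S-side
cut edges (S→T): {(1,4), (2,4), (8,11), (12,11)} total cap 35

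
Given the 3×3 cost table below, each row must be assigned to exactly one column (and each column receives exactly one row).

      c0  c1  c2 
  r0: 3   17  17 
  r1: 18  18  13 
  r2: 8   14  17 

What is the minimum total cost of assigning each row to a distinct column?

Minimum assignment cost: 30

optimal assignment: row0→col0 (cost 3), row1→col2 (cost 13), row2→col1 (cost 14)
total = 3 + 13 + 14 = 30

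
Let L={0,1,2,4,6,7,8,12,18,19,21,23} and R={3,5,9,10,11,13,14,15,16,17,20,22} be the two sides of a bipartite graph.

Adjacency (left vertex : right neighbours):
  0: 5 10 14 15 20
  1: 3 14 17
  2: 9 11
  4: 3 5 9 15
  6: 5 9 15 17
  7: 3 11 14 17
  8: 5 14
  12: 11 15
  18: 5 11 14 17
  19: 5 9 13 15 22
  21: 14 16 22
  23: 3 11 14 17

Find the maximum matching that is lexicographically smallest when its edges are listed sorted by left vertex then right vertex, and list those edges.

Lex-smallest maximum matching: {(0,10), (1,3), (2,9), (4,5), (6,15), (7,11), (8,14), (18,17), (19,13), (21,16)}

|M| = 10 (so the lex-smallest maximum matching has 10 edges)
process left vertices in ascending order; for each, take the smallest-labelled available neighbour that still permits 10 edges overall, or leave it unmatched if none does
lex-smallest matching: {0-10, 1-3, 2-9, 4-5, 6-15, 7-11, 8-14, 18-17, 19-13, 21-16}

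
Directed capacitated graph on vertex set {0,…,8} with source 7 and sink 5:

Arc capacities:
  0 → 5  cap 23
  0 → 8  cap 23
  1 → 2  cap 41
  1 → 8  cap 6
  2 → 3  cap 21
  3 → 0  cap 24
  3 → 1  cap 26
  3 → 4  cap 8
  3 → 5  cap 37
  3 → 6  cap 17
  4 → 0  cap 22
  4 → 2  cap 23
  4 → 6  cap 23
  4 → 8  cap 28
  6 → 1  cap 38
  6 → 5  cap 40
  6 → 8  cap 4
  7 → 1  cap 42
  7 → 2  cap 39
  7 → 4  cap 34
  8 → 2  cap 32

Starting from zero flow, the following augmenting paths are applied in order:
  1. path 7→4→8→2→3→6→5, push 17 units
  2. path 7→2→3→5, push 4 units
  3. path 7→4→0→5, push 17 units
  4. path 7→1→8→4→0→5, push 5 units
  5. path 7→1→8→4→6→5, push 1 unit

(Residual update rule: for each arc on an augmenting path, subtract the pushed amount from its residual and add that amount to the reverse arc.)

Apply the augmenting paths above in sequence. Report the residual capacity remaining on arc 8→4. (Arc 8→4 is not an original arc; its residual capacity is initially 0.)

after path 1 (7→4→8→2→3→6→5, push 17): res(8,4)=17
after path 2 (7→2→3→5, push 4): res(8,4)=17
after path 3 (7→4→0→5, push 17): res(8,4)=17
after path 4 (7→1→8→4→0→5, push 5): res(8,4)=12
after path 5 (7→1→8→4→6→5, push 1): res(8,4)=11

Residual capacity of (8,4): 11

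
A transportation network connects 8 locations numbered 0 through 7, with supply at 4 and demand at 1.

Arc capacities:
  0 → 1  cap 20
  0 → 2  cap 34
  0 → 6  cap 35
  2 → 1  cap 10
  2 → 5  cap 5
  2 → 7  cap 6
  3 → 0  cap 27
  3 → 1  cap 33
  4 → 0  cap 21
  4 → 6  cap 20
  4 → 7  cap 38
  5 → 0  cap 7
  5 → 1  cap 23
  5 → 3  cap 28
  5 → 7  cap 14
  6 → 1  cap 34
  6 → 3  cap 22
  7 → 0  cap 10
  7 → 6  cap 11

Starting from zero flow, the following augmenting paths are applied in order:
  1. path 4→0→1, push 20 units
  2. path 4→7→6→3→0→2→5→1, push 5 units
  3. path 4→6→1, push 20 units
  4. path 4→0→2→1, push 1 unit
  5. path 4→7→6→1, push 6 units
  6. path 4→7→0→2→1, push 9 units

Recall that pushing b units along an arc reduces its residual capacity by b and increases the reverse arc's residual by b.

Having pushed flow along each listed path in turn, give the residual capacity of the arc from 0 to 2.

Residual capacity of (0,2): 19

after path 1 (4→0→1, push 20): res(0,2)=34
after path 2 (4→7→6→3→0→2→5→1, push 5): res(0,2)=29
after path 3 (4→6→1, push 20): res(0,2)=29
after path 4 (4→0→2→1, push 1): res(0,2)=28
after path 5 (4→7→6→1, push 6): res(0,2)=28
after path 6 (4→7→0→2→1, push 9): res(0,2)=19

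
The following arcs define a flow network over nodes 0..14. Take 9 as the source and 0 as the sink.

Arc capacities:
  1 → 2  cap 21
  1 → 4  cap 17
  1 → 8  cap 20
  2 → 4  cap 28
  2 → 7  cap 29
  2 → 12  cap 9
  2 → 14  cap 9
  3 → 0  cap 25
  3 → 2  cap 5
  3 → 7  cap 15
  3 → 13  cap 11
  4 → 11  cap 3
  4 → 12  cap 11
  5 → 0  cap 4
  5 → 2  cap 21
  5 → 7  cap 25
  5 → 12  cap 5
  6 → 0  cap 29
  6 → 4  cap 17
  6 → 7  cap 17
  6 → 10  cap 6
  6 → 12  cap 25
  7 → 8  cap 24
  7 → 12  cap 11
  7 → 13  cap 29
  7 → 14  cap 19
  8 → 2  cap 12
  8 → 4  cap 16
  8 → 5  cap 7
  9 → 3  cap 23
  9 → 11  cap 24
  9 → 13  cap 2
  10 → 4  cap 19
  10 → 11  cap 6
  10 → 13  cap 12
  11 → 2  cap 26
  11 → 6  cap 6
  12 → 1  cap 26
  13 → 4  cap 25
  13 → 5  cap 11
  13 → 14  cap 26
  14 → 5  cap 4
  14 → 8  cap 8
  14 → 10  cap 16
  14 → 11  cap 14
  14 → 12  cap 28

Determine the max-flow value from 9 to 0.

Maximum flow value: 33

augment #1: 9→3→0 bottleneck 23, total now 23
augment #2: 9→11→6→0 bottleneck 6, total now 29
augment #3: 9→13→5→0 bottleneck 2, total now 31
augment #4: 9→11→2→14→5→0 bottleneck 2, total now 33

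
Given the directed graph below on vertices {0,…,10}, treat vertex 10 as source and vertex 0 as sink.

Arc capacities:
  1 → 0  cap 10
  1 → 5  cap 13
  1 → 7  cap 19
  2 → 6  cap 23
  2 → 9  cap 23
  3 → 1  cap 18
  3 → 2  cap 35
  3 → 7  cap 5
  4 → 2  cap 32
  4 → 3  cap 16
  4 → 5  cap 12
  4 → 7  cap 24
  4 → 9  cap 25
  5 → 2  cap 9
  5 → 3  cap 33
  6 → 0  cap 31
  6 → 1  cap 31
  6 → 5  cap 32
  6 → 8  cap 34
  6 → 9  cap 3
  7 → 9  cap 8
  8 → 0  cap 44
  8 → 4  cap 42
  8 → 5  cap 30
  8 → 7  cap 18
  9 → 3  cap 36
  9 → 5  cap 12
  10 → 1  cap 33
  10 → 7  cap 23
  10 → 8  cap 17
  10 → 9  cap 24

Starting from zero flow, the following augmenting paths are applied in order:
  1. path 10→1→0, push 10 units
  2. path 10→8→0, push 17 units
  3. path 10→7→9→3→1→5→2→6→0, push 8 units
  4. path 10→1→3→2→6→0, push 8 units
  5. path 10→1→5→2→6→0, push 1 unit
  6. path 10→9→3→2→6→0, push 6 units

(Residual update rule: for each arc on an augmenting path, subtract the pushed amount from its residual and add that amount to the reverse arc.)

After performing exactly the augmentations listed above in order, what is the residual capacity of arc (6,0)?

Residual capacity of (6,0): 8

after path 1 (10→1→0, push 10): res(6,0)=31
after path 2 (10→8→0, push 17): res(6,0)=31
after path 3 (10→7→9→3→1→5→2→6→0, push 8): res(6,0)=23
after path 4 (10→1→3→2→6→0, push 8): res(6,0)=15
after path 5 (10→1→5→2→6→0, push 1): res(6,0)=14
after path 6 (10→9→3→2→6→0, push 6): res(6,0)=8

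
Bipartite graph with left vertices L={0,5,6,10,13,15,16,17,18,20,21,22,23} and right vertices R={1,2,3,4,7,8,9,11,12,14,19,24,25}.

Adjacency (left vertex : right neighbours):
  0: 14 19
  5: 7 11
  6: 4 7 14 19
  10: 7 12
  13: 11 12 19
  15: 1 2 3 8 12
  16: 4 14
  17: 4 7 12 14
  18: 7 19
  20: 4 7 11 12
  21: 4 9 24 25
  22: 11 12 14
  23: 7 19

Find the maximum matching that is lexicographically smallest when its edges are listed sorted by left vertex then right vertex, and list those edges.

|M| = 8 (so the lex-smallest maximum matching has 8 edges)
process left vertices in ascending order; for each, take the smallest-labelled available neighbour that still permits 8 edges overall, or leave it unmatched if none does
lex-smallest matching: {0-14, 5-7, 6-4, 10-12, 13-11, 15-1, 18-19, 21-9}

Lex-smallest maximum matching: {(0,14), (5,7), (6,4), (10,12), (13,11), (15,1), (18,19), (21,9)}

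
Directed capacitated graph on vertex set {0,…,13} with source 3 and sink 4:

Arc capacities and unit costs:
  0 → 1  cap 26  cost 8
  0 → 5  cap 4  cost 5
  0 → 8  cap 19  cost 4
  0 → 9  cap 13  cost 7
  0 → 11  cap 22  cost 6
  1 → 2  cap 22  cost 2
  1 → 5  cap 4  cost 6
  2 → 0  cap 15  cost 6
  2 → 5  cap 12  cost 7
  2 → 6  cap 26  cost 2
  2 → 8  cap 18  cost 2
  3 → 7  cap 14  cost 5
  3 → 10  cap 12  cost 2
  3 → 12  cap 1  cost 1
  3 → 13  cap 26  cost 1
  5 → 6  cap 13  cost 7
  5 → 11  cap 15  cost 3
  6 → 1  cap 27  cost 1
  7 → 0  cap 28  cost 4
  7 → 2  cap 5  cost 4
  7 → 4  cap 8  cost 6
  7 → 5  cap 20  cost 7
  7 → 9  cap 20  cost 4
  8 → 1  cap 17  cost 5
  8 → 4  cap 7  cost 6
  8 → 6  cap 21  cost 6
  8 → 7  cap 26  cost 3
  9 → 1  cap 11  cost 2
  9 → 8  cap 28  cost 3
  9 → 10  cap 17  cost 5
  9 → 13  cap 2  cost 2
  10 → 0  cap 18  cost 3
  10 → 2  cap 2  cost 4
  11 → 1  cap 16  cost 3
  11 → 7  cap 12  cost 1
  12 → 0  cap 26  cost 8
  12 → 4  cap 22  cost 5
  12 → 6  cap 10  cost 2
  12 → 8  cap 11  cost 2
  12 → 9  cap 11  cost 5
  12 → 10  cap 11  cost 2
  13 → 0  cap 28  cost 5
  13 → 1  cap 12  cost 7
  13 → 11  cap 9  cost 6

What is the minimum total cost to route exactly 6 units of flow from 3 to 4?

Minimum cost for 6 units: 61

shortest-cost path #1: 3→12→4 push 1 @ unit cost 6 (adds 6)
shortest-cost path #2: 3→7→4 push 5 @ unit cost 11 (adds 55)
total cost = 61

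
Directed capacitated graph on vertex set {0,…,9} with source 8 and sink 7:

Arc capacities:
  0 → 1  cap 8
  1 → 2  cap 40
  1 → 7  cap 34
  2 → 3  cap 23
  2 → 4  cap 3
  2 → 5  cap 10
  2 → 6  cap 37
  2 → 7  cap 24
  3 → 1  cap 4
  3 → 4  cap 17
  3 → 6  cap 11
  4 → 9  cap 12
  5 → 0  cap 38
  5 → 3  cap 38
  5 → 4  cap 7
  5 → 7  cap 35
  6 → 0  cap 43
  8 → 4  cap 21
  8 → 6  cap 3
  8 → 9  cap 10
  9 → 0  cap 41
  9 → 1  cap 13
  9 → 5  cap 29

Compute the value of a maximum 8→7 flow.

augment #1: 8→9→1→7 bottleneck 10, total now 10
augment #2: 8→4→9→1→7 bottleneck 3, total now 13
augment #3: 8→4→9→5→7 bottleneck 9, total now 22
augment #4: 8→6→0→1→7 bottleneck 3, total now 25

Maximum flow value: 25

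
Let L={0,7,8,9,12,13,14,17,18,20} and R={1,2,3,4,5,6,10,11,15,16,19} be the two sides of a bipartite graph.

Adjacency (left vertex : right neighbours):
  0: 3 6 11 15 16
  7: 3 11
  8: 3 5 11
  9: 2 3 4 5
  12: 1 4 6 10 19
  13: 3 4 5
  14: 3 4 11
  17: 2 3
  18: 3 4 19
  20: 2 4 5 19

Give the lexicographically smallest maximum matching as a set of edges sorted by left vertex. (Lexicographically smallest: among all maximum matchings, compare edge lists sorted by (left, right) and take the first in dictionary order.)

|M| = 8 (so the lex-smallest maximum matching has 8 edges)
process left vertices in ascending order; for each, take the smallest-labelled available neighbour that still permits 8 edges overall, or leave it unmatched if none does
lex-smallest matching: {0-6, 7-3, 8-5, 9-2, 12-1, 13-4, 14-11, 18-19}

Lex-smallest maximum matching: {(0,6), (7,3), (8,5), (9,2), (12,1), (13,4), (14,11), (18,19)}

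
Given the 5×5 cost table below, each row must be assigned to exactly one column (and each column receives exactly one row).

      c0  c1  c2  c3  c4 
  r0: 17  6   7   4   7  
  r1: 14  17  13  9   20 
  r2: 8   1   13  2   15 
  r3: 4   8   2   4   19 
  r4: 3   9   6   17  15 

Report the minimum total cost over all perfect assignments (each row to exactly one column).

optimal assignment: row0→col4 (cost 7), row1→col3 (cost 9), row2→col1 (cost 1), row3→col2 (cost 2), row4→col0 (cost 3)
total = 7 + 9 + 1 + 2 + 3 = 22

Minimum assignment cost: 22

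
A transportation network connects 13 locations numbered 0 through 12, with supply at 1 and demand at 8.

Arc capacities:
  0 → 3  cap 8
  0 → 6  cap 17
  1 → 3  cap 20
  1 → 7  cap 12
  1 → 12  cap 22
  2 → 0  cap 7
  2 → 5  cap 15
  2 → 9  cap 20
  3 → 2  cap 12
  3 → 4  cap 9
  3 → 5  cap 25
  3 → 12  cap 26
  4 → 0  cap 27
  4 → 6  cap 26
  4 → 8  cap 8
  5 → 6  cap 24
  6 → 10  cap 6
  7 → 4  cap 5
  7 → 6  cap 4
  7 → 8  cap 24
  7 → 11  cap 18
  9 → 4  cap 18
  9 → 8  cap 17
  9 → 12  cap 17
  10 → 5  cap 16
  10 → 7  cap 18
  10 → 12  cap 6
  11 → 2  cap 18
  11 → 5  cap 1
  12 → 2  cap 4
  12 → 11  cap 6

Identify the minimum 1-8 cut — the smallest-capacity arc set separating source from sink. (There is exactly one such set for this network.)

augment #1: 1→7→8 push 12
augment #2: 1→3→4→8 push 8
augment #3: 1→3→2→9→8 push 12
augment #4: 1→12→2→9→8 push 4
augment #5: 1→12→11→2→9→8 push 1
augment #6: 1→12→11→5→6→10→7→8 push 1
augment #7: 1→12→11→2→0→6→10→7→8 push 4
max flow = 42; residual-reachable set from 1 gives S-side
cut edges (S→T): {(1,3), (1,7), (12,2), (12,11)} total cap 42

Min-cut arcs: {(1,3), (1,7), (12,2), (12,11)} (total capacity 42)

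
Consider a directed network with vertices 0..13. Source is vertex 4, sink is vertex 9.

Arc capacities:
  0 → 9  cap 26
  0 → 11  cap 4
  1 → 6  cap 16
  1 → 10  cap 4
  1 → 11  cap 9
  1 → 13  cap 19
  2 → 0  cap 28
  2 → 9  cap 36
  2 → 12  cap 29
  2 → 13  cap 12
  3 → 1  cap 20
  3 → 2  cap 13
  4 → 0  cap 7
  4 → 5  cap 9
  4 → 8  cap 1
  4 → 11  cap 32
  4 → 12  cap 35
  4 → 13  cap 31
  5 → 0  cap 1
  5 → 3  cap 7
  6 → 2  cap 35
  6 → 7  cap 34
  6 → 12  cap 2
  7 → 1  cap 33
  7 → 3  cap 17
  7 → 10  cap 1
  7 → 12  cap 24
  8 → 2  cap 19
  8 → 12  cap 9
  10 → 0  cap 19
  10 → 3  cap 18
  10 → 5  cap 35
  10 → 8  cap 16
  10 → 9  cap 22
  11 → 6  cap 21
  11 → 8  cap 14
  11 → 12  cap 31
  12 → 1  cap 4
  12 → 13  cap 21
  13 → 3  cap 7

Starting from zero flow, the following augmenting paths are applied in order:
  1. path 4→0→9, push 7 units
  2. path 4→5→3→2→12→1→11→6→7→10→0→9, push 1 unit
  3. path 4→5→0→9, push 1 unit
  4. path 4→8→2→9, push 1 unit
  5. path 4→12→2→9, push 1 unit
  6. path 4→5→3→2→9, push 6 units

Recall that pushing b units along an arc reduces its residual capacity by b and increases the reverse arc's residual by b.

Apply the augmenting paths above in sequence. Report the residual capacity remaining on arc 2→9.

Residual capacity of (2,9): 28

after path 1 (4→0→9, push 7): res(2,9)=36
after path 2 (4→5→3→2→12→1→11→6→7→10→0→9, push 1): res(2,9)=36
after path 3 (4→5→0→9, push 1): res(2,9)=36
after path 4 (4→8→2→9, push 1): res(2,9)=35
after path 5 (4→12→2→9, push 1): res(2,9)=34
after path 6 (4→5→3→2→9, push 6): res(2,9)=28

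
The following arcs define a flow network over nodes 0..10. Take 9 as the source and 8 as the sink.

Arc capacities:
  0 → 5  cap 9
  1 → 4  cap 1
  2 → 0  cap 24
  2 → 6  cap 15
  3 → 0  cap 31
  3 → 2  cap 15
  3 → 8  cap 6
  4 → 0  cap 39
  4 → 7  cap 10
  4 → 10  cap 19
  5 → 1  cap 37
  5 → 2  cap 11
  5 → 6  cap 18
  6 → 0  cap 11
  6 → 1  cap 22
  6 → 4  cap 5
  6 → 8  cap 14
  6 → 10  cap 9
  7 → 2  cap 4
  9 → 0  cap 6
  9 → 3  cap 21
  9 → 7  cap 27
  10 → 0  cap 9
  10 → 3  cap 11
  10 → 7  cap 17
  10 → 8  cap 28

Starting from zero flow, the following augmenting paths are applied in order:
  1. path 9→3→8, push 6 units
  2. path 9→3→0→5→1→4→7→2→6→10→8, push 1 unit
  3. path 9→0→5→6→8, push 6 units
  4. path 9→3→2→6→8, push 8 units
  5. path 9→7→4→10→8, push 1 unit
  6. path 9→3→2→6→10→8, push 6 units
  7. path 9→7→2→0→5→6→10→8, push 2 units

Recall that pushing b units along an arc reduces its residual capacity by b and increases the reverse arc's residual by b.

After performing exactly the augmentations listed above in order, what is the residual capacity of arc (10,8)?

after path 1 (9→3→8, push 6): res(10,8)=28
after path 2 (9→3→0→5→1→4→7→2→6→10→8, push 1): res(10,8)=27
after path 3 (9→0→5→6→8, push 6): res(10,8)=27
after path 4 (9→3→2→6→8, push 8): res(10,8)=27
after path 5 (9→7→4→10→8, push 1): res(10,8)=26
after path 6 (9→3→2→6→10→8, push 6): res(10,8)=20
after path 7 (9→7→2→0→5→6→10→8, push 2): res(10,8)=18

Residual capacity of (10,8): 18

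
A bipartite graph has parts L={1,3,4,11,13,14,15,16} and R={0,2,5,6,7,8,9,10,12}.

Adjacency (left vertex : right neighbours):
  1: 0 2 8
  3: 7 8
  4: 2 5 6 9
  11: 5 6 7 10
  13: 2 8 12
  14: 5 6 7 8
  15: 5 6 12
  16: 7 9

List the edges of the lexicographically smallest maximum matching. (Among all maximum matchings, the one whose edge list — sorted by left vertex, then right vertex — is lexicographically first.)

Lex-smallest maximum matching: {(1,0), (3,7), (4,2), (11,5), (13,8), (14,6), (15,12), (16,9)}

|M| = 8 (so the lex-smallest maximum matching has 8 edges)
process left vertices in ascending order; for each, take the smallest-labelled available neighbour that still permits 8 edges overall, or leave it unmatched if none does
lex-smallest matching: {1-0, 3-7, 4-2, 11-5, 13-8, 14-6, 15-12, 16-9}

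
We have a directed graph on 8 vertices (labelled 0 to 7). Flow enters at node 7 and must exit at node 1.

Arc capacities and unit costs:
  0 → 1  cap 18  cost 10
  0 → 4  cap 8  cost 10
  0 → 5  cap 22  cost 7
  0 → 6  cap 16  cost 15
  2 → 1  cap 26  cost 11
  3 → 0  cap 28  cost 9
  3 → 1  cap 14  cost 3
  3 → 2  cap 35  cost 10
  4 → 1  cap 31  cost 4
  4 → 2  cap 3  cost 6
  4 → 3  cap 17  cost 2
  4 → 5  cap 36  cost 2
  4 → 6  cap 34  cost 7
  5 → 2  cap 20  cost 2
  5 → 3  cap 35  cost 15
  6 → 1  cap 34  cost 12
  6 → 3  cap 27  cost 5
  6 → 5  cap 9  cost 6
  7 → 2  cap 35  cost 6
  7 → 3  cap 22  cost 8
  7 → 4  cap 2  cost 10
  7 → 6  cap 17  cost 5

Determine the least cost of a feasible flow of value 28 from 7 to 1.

Minimum cost for 28 units: 386

shortest-cost path #1: 7→3→1 push 14 @ unit cost 11 (adds 154)
shortest-cost path #2: 7→4→1 push 2 @ unit cost 14 (adds 28)
shortest-cost path #3: 7→2→1 push 12 @ unit cost 17 (adds 204)
total cost = 386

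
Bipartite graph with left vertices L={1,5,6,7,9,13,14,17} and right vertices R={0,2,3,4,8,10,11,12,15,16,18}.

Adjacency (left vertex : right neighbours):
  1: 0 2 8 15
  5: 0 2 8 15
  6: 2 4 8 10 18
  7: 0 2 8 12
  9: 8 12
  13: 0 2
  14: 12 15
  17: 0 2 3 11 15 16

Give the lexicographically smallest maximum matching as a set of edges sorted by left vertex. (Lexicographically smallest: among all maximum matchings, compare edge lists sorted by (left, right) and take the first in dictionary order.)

|M| = 7 (so the lex-smallest maximum matching has 7 edges)
process left vertices in ascending order; for each, take the smallest-labelled available neighbour that still permits 7 edges overall, or leave it unmatched if none does
lex-smallest matching: {1-0, 5-2, 6-4, 7-8, 9-12, 14-15, 17-3}

Lex-smallest maximum matching: {(1,0), (5,2), (6,4), (7,8), (9,12), (14,15), (17,3)}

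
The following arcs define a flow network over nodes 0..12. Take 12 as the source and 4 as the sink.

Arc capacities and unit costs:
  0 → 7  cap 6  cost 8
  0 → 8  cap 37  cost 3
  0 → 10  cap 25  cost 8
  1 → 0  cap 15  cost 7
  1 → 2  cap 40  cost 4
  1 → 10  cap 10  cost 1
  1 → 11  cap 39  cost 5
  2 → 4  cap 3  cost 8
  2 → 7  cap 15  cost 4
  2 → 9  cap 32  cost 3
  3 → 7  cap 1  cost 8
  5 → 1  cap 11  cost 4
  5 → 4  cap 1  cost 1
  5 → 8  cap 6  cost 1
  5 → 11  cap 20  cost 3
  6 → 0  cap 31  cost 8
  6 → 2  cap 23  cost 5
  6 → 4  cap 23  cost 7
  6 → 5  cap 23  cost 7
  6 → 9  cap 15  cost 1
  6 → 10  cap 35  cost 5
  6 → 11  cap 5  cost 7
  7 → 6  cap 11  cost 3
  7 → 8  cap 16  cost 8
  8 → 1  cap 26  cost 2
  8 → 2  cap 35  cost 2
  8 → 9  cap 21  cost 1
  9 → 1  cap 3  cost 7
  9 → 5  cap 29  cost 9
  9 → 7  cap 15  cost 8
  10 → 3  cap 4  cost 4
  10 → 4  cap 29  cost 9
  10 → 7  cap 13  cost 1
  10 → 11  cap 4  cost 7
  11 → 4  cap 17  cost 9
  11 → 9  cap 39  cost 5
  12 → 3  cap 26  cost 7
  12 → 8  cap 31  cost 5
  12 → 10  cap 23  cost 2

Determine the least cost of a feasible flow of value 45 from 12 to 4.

shortest-cost path #1: 12→10→4 push 23 @ unit cost 11 (adds 253)
shortest-cost path #2: 12→8→2→4 push 3 @ unit cost 15 (adds 45)
shortest-cost path #3: 12→8→9→5→4 push 1 @ unit cost 16 (adds 16)
shortest-cost path #4: 12→8→1→10→4 push 6 @ unit cost 17 (adds 102)
shortest-cost path #5: 12→8→1→10→7→6→4 push 4 @ unit cost 19 (adds 76)
shortest-cost path #6: 12→8→1→11→4 push 8 @ unit cost 21 (adds 168)
total cost = 660

Minimum cost for 45 units: 660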